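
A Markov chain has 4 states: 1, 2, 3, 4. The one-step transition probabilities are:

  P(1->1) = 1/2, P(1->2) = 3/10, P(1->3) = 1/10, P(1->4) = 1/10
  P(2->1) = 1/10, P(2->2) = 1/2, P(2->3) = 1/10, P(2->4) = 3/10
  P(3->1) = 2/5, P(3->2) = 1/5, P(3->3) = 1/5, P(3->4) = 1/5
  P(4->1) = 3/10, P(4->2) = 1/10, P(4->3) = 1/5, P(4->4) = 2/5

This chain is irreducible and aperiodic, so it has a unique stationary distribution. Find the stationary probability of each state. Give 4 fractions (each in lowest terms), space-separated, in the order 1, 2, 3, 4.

Answer: 85/267 79/267 37/267 22/89

Derivation:
The stationary distribution satisfies pi = pi * P, i.e.:
  pi_1 = 1/2*pi_1 + 1/10*pi_2 + 2/5*pi_3 + 3/10*pi_4
  pi_2 = 3/10*pi_1 + 1/2*pi_2 + 1/5*pi_3 + 1/10*pi_4
  pi_3 = 1/10*pi_1 + 1/10*pi_2 + 1/5*pi_3 + 1/5*pi_4
  pi_4 = 1/10*pi_1 + 3/10*pi_2 + 1/5*pi_3 + 2/5*pi_4
with normalization: pi_1 + pi_2 + pi_3 + pi_4 = 1.

Using the first 3 balance equations plus normalization, the linear system A*pi = b is:
  [-1/2, 1/10, 2/5, 3/10] . pi = 0
  [3/10, -1/2, 1/5, 1/10] . pi = 0
  [1/10, 1/10, -4/5, 1/5] . pi = 0
  [1, 1, 1, 1] . pi = 1

Solving yields:
  pi_1 = 85/267
  pi_2 = 79/267
  pi_3 = 37/267
  pi_4 = 22/89

Verification (pi * P):
  85/267*1/2 + 79/267*1/10 + 37/267*2/5 + 22/89*3/10 = 85/267 = pi_1  (ok)
  85/267*3/10 + 79/267*1/2 + 37/267*1/5 + 22/89*1/10 = 79/267 = pi_2  (ok)
  85/267*1/10 + 79/267*1/10 + 37/267*1/5 + 22/89*1/5 = 37/267 = pi_3  (ok)
  85/267*1/10 + 79/267*3/10 + 37/267*1/5 + 22/89*2/5 = 22/89 = pi_4  (ok)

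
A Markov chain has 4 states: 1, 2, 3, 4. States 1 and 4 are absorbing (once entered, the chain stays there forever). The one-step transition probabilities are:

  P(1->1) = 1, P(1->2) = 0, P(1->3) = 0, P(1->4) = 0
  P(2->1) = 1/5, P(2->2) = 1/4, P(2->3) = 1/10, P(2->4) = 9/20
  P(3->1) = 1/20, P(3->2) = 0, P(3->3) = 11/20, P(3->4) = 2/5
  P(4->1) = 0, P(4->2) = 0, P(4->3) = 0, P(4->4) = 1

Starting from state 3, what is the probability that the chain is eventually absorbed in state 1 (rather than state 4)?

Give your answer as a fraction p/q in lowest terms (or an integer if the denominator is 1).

Answer: 1/9

Derivation:
Let a_i = P(absorbed in 1 | start in state i).
Boundary conditions: a_1 = 1, a_4 = 0.
For each transient state i, a_i = sum_j P(i->j) * a_j:
  a_2 = 1/5*a_1 + 1/4*a_2 + 1/10*a_3 + 9/20*a_4
  a_3 = 1/20*a_1 + 0*a_2 + 11/20*a_3 + 2/5*a_4

Substituting a_1 = 1 and a_4 = 0, rearrange to (I - Q) a = r where r[i] = P(i -> 1):
  [3/4, -1/10] . (a_2, a_3) = 1/5
  [0, 9/20] . (a_2, a_3) = 1/20

Solving yields:
  a_2 = 38/135
  a_3 = 1/9

Starting state is 3, so the absorption probability is a_3 = 1/9.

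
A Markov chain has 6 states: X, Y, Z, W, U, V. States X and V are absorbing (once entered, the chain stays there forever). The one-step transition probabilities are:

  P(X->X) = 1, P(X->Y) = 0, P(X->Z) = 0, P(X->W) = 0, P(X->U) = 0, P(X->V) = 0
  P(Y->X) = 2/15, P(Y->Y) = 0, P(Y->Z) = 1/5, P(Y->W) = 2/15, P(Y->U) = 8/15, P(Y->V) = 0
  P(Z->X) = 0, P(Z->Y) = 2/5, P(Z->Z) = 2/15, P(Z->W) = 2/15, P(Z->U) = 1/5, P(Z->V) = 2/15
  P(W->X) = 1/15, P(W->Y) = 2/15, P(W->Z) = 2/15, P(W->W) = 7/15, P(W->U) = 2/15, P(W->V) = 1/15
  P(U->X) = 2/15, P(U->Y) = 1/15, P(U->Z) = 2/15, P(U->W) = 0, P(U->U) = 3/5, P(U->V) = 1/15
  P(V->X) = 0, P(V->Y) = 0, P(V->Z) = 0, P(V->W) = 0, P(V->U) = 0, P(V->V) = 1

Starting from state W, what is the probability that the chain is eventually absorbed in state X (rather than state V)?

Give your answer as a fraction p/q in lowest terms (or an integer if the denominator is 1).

Let a_i = P(absorbed in X | start in state i).
Boundary conditions: a_X = 1, a_V = 0.
For each transient state i, a_i = sum_j P(i->j) * a_j:
  a_Y = 2/15*a_X + 0*a_Y + 1/5*a_Z + 2/15*a_W + 8/15*a_U + 0*a_V
  a_Z = 0*a_X + 2/5*a_Y + 2/15*a_Z + 2/15*a_W + 1/5*a_U + 2/15*a_V
  a_W = 1/15*a_X + 2/15*a_Y + 2/15*a_Z + 7/15*a_W + 2/15*a_U + 1/15*a_V
  a_U = 2/15*a_X + 1/15*a_Y + 2/15*a_Z + 0*a_W + 3/5*a_U + 1/15*a_V

Substituting a_X = 1 and a_V = 0, rearrange to (I - Q) a = r where r[i] = P(i -> X):
  [1, -1/5, -2/15, -8/15] . (a_Y, a_Z, a_W, a_U) = 2/15
  [-2/5, 13/15, -2/15, -1/5] . (a_Y, a_Z, a_W, a_U) = 0
  [-2/15, -2/15, 8/15, -2/15] . (a_Y, a_Z, a_W, a_U) = 1/15
  [-1/15, -2/15, 0, 2/5] . (a_Y, a_Z, a_W, a_U) = 2/15

Solving yields:
  a_Y = 47/73
  a_Z = 77/146
  a_W = 167/292
  a_U = 45/73

Starting state is W, so the absorption probability is a_W = 167/292.

Answer: 167/292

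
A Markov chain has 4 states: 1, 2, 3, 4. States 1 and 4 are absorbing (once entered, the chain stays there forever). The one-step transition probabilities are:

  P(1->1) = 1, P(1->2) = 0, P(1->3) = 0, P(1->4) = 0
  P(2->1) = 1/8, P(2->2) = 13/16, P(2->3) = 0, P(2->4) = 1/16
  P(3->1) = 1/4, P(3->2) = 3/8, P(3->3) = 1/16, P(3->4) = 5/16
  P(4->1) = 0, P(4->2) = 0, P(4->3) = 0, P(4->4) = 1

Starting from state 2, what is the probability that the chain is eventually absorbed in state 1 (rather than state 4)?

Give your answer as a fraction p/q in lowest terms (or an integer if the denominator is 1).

Let a_i = P(absorbed in 1 | start in state i).
Boundary conditions: a_1 = 1, a_4 = 0.
For each transient state i, a_i = sum_j P(i->j) * a_j:
  a_2 = 1/8*a_1 + 13/16*a_2 + 0*a_3 + 1/16*a_4
  a_3 = 1/4*a_1 + 3/8*a_2 + 1/16*a_3 + 5/16*a_4

Substituting a_1 = 1 and a_4 = 0, rearrange to (I - Q) a = r where r[i] = P(i -> 1):
  [3/16, 0] . (a_2, a_3) = 1/8
  [-3/8, 15/16] . (a_2, a_3) = 1/4

Solving yields:
  a_2 = 2/3
  a_3 = 8/15

Starting state is 2, so the absorption probability is a_2 = 2/3.

Answer: 2/3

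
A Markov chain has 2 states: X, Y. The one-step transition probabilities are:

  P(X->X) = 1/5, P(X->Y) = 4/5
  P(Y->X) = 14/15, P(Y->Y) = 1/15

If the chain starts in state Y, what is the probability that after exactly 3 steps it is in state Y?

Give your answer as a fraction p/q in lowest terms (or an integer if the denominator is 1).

Answer: 841/3375

Derivation:
Computing P^3 by repeated multiplication:
P^1 =
  X: [1/5, 4/5]
  Y: [14/15, 1/15]
P^2 =
  X: [59/75, 16/75]
  Y: [56/225, 169/225]
P^3 =
  X: [401/1125, 724/1125]
  Y: [2534/3375, 841/3375]

(P^3)[Y -> Y] = 841/3375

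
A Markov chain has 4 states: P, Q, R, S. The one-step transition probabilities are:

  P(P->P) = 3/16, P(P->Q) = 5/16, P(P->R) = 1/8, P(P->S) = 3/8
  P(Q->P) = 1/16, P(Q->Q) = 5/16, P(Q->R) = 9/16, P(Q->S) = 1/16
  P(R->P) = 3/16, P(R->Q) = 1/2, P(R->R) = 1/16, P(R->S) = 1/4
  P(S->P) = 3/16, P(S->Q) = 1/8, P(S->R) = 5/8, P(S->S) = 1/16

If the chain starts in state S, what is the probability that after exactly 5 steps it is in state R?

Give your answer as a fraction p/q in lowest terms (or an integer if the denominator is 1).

Answer: 373363/1048576

Derivation:
Computing P^5 by repeated multiplication:
P^1 =
  P: [3/16, 5/16, 1/8, 3/8]
  Q: [1/16, 5/16, 9/16, 1/16]
  R: [3/16, 1/2, 1/16, 1/4]
  S: [3/16, 1/8, 5/8, 1/16]
P^2 =
  P: [19/128, 17/64, 113/256, 37/256]
  Q: [19/128, 13/32, 33/128, 3/16]
  R: [1/8, 71/256, 119/256, 17/128]
  S: [11/64, 107/256, 11/64, 61/256]
P^3 =
  P: [79/512, 377/1024, 1171/4096, 785/4096]
  Q: [35/256, 667/2048, 779/2048, 161/1024]
  R: [313/2048, 1535/4096, 581/2048, 773/4096]
  S: [277/2048, 1229/4096, 1705/4096, 19/128]
P^4 =
  P: [1159/8192, 10819/32768, 23857/65536, 10769/65536]
  Q: [2405/16384, 11611/32768, 5281/16384, 5785/32768]
  R: [4609/32768, 21647/65536, 23959/65536, 1339/8192]
  S: [4915/32768, 23771/65536, 9977/32768, 11981/65536]
P^5 =
  P: [38333/262144, 11467/32768, 344833/1048576, 183467/1048576]
  Q: [37541/262144, 178171/524288, 182531/524288, 11063/65536]
  R: [76657/524288, 367421/1048576, 172169/524288, 183503/1048576]
  S: [74533/524288, 351599/1048576, 373363/1048576, 43637/262144]

(P^5)[S -> R] = 373363/1048576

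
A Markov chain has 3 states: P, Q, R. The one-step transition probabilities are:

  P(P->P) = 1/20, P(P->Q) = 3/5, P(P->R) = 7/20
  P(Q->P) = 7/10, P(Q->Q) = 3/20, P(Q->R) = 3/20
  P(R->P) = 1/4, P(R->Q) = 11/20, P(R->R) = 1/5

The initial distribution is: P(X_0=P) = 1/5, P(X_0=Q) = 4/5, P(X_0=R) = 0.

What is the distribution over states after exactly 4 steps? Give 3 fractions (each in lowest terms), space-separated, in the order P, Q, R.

Answer: 13299/40000 338589/800000 195431/800000

Derivation:
Propagating the distribution step by step (d_{t+1} = d_t * P):
d_0 = (P=1/5, Q=4/5, R=0)
  d_1[P] = 1/5*1/20 + 4/5*7/10 + 0*1/4 = 57/100
  d_1[Q] = 1/5*3/5 + 4/5*3/20 + 0*11/20 = 6/25
  d_1[R] = 1/5*7/20 + 4/5*3/20 + 0*1/5 = 19/100
d_1 = (P=57/100, Q=6/25, R=19/100)
  d_2[P] = 57/100*1/20 + 6/25*7/10 + 19/100*1/4 = 61/250
  d_2[Q] = 57/100*3/5 + 6/25*3/20 + 19/100*11/20 = 193/400
  d_2[R] = 57/100*7/20 + 6/25*3/20 + 19/100*1/5 = 547/2000
d_2 = (P=61/250, Q=193/400, R=547/2000)
  d_3[P] = 61/250*1/20 + 193/400*7/10 + 547/2000*1/4 = 16733/40000
  d_3[Q] = 61/250*3/5 + 193/400*3/20 + 547/2000*11/20 = 923/2500
  d_3[R] = 61/250*7/20 + 193/400*3/20 + 547/2000*1/5 = 8499/40000
d_3 = (P=16733/40000, Q=923/2500, R=8499/40000)
  d_4[P] = 16733/40000*1/20 + 923/2500*7/10 + 8499/40000*1/4 = 13299/40000
  d_4[Q] = 16733/40000*3/5 + 923/2500*3/20 + 8499/40000*11/20 = 338589/800000
  d_4[R] = 16733/40000*7/20 + 923/2500*3/20 + 8499/40000*1/5 = 195431/800000
d_4 = (P=13299/40000, Q=338589/800000, R=195431/800000)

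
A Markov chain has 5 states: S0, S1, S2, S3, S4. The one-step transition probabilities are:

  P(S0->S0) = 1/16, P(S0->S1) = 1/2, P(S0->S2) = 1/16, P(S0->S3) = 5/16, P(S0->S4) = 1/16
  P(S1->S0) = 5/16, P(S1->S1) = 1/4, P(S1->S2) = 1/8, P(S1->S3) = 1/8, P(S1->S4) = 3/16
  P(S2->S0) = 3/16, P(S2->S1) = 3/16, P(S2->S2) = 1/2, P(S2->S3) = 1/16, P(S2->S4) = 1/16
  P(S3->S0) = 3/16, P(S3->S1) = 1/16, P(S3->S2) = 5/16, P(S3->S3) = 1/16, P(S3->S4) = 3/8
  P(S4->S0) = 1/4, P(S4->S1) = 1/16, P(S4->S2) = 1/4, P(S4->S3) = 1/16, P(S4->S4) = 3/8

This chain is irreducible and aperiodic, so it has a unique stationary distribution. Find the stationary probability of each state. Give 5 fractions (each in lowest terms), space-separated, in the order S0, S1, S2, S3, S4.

Answer: 1912/9455 2129/9455 2419/9455 1202/9455 1793/9455

Derivation:
The stationary distribution satisfies pi = pi * P, i.e.:
  pi_S0 = 1/16*pi_S0 + 5/16*pi_S1 + 3/16*pi_S2 + 3/16*pi_S3 + 1/4*pi_S4
  pi_S1 = 1/2*pi_S0 + 1/4*pi_S1 + 3/16*pi_S2 + 1/16*pi_S3 + 1/16*pi_S4
  pi_S2 = 1/16*pi_S0 + 1/8*pi_S1 + 1/2*pi_S2 + 5/16*pi_S3 + 1/4*pi_S4
  pi_S3 = 5/16*pi_S0 + 1/8*pi_S1 + 1/16*pi_S2 + 1/16*pi_S3 + 1/16*pi_S4
  pi_S4 = 1/16*pi_S0 + 3/16*pi_S1 + 1/16*pi_S2 + 3/8*pi_S3 + 3/8*pi_S4
with normalization: pi_S0 + pi_S1 + pi_S2 + pi_S3 + pi_S4 = 1.

Using the first 4 balance equations plus normalization, the linear system A*pi = b is:
  [-15/16, 5/16, 3/16, 3/16, 1/4] . pi = 0
  [1/2, -3/4, 3/16, 1/16, 1/16] . pi = 0
  [1/16, 1/8, -1/2, 5/16, 1/4] . pi = 0
  [5/16, 1/8, 1/16, -15/16, 1/16] . pi = 0
  [1, 1, 1, 1, 1] . pi = 1

Solving yields:
  pi_S0 = 1912/9455
  pi_S1 = 2129/9455
  pi_S2 = 2419/9455
  pi_S3 = 1202/9455
  pi_S4 = 1793/9455

Verification (pi * P):
  1912/9455*1/16 + 2129/9455*5/16 + 2419/9455*3/16 + 1202/9455*3/16 + 1793/9455*1/4 = 1912/9455 = pi_S0  (ok)
  1912/9455*1/2 + 2129/9455*1/4 + 2419/9455*3/16 + 1202/9455*1/16 + 1793/9455*1/16 = 2129/9455 = pi_S1  (ok)
  1912/9455*1/16 + 2129/9455*1/8 + 2419/9455*1/2 + 1202/9455*5/16 + 1793/9455*1/4 = 2419/9455 = pi_S2  (ok)
  1912/9455*5/16 + 2129/9455*1/8 + 2419/9455*1/16 + 1202/9455*1/16 + 1793/9455*1/16 = 1202/9455 = pi_S3  (ok)
  1912/9455*1/16 + 2129/9455*3/16 + 2419/9455*1/16 + 1202/9455*3/8 + 1793/9455*3/8 = 1793/9455 = pi_S4  (ok)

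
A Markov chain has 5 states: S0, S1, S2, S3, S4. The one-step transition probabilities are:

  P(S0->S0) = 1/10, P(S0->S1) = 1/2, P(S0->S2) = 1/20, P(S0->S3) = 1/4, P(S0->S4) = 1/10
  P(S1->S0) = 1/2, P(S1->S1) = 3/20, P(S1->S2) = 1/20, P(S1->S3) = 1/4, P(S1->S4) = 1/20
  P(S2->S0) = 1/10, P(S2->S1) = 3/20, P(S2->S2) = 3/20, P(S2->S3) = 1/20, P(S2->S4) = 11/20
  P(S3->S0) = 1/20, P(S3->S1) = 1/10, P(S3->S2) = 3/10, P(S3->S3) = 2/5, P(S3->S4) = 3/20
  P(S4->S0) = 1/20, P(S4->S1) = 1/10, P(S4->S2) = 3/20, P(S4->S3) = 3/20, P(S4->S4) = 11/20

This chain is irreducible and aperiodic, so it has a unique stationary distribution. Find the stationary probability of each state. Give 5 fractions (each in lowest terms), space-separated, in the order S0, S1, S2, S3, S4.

Answer: 305/2137 2593/14959 2269/14959 9959/44877 13927/44877

Derivation:
The stationary distribution satisfies pi = pi * P, i.e.:
  pi_S0 = 1/10*pi_S0 + 1/2*pi_S1 + 1/10*pi_S2 + 1/20*pi_S3 + 1/20*pi_S4
  pi_S1 = 1/2*pi_S0 + 3/20*pi_S1 + 3/20*pi_S2 + 1/10*pi_S3 + 1/10*pi_S4
  pi_S2 = 1/20*pi_S0 + 1/20*pi_S1 + 3/20*pi_S2 + 3/10*pi_S3 + 3/20*pi_S4
  pi_S3 = 1/4*pi_S0 + 1/4*pi_S1 + 1/20*pi_S2 + 2/5*pi_S3 + 3/20*pi_S4
  pi_S4 = 1/10*pi_S0 + 1/20*pi_S1 + 11/20*pi_S2 + 3/20*pi_S3 + 11/20*pi_S4
with normalization: pi_S0 + pi_S1 + pi_S2 + pi_S3 + pi_S4 = 1.

Using the first 4 balance equations plus normalization, the linear system A*pi = b is:
  [-9/10, 1/2, 1/10, 1/20, 1/20] . pi = 0
  [1/2, -17/20, 3/20, 1/10, 1/10] . pi = 0
  [1/20, 1/20, -17/20, 3/10, 3/20] . pi = 0
  [1/4, 1/4, 1/20, -3/5, 3/20] . pi = 0
  [1, 1, 1, 1, 1] . pi = 1

Solving yields:
  pi_S0 = 305/2137
  pi_S1 = 2593/14959
  pi_S2 = 2269/14959
  pi_S3 = 9959/44877
  pi_S4 = 13927/44877

Verification (pi * P):
  305/2137*1/10 + 2593/14959*1/2 + 2269/14959*1/10 + 9959/44877*1/20 + 13927/44877*1/20 = 305/2137 = pi_S0  (ok)
  305/2137*1/2 + 2593/14959*3/20 + 2269/14959*3/20 + 9959/44877*1/10 + 13927/44877*1/10 = 2593/14959 = pi_S1  (ok)
  305/2137*1/20 + 2593/14959*1/20 + 2269/14959*3/20 + 9959/44877*3/10 + 13927/44877*3/20 = 2269/14959 = pi_S2  (ok)
  305/2137*1/4 + 2593/14959*1/4 + 2269/14959*1/20 + 9959/44877*2/5 + 13927/44877*3/20 = 9959/44877 = pi_S3  (ok)
  305/2137*1/10 + 2593/14959*1/20 + 2269/14959*11/20 + 9959/44877*3/20 + 13927/44877*11/20 = 13927/44877 = pi_S4  (ok)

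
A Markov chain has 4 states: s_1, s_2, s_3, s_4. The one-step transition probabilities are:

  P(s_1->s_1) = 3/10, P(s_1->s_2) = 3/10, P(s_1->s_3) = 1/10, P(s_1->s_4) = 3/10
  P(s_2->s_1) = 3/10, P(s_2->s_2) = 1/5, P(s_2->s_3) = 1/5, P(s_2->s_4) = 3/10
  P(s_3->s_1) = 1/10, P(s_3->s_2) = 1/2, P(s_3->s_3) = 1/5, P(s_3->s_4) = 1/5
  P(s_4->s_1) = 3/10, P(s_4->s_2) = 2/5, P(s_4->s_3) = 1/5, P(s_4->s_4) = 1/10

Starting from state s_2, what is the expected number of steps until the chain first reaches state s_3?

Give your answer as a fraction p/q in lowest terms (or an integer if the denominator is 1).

Let h_i = expected steps to first reach s_3 from state i.
Boundary: h_s_3 = 0.
First-step equations for the other states:
  h_s_1 = 1 + 3/10*h_s_1 + 3/10*h_s_2 + 1/10*h_s_3 + 3/10*h_s_4
  h_s_2 = 1 + 3/10*h_s_1 + 1/5*h_s_2 + 1/5*h_s_3 + 3/10*h_s_4
  h_s_4 = 1 + 3/10*h_s_1 + 2/5*h_s_2 + 1/5*h_s_3 + 1/10*h_s_4

Substituting h_s_3 = 0 and rearranging gives the linear system (I - Q) h = 1:
  [7/10, -3/10, -3/10] . (h_s_1, h_s_2, h_s_4) = 1
  [-3/10, 4/5, -3/10] . (h_s_1, h_s_2, h_s_4) = 1
  [-3/10, -2/5, 9/10] . (h_s_1, h_s_2, h_s_4) = 1

Solving yields:
  h_s_1 = 110/17
  h_s_2 = 100/17
  h_s_4 = 100/17

Starting state is s_2, so the expected hitting time is h_s_2 = 100/17.

Answer: 100/17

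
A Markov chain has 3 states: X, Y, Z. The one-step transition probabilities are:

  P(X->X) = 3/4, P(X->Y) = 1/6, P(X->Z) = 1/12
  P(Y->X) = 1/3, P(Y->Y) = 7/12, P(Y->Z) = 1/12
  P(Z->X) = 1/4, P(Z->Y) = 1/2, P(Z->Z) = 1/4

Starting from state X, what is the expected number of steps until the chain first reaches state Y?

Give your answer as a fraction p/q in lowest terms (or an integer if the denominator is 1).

Answer: 5

Derivation:
Let h_i = expected steps to first reach Y from state i.
Boundary: h_Y = 0.
First-step equations for the other states:
  h_X = 1 + 3/4*h_X + 1/6*h_Y + 1/12*h_Z
  h_Z = 1 + 1/4*h_X + 1/2*h_Y + 1/4*h_Z

Substituting h_Y = 0 and rearranging gives the linear system (I - Q) h = 1:
  [1/4, -1/12] . (h_X, h_Z) = 1
  [-1/4, 3/4] . (h_X, h_Z) = 1

Solving yields:
  h_X = 5
  h_Z = 3

Starting state is X, so the expected hitting time is h_X = 5.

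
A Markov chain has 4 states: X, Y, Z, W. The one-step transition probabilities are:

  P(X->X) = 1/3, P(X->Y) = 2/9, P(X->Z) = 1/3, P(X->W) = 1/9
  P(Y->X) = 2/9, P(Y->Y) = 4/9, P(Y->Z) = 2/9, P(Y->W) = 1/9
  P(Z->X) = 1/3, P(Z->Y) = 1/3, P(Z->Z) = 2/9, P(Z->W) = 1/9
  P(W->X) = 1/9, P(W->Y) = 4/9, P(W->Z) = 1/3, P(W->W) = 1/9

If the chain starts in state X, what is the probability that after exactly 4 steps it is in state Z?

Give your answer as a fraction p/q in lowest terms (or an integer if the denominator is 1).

Answer: 193/729

Derivation:
Computing P^4 by repeated multiplication:
P^1 =
  X: [1/3, 2/9, 1/3, 1/9]
  Y: [2/9, 4/9, 2/9, 1/9]
  Z: [1/3, 1/3, 2/9, 1/9]
  W: [1/9, 4/9, 1/3, 1/9]
P^2 =
  X: [23/81, 1/3, 22/81, 1/9]
  Y: [7/27, 10/27, 7/27, 1/9]
  Z: [22/81, 28/81, 22/81, 1/9]
  W: [7/27, 31/81, 20/81, 1/9]
P^3 =
  X: [22/81, 256/729, 194/729, 1/9]
  Y: [65/243, 29/81, 64/243, 1/9]
  Z: [197/729, 86/243, 193/729, 1/9]
  W: [194/729, 262/729, 64/243, 1/9]
P^4 =
  X: [1769/6561, 2326/6561, 193/729, 1/9]
  Y: [196/729, 778/2187, 578/2187, 1/9]
  Z: [589/2187, 2329/6561, 1736/6561, 1/9]
  W: [1763/6561, 2336/6561, 1733/6561, 1/9]

(P^4)[X -> Z] = 193/729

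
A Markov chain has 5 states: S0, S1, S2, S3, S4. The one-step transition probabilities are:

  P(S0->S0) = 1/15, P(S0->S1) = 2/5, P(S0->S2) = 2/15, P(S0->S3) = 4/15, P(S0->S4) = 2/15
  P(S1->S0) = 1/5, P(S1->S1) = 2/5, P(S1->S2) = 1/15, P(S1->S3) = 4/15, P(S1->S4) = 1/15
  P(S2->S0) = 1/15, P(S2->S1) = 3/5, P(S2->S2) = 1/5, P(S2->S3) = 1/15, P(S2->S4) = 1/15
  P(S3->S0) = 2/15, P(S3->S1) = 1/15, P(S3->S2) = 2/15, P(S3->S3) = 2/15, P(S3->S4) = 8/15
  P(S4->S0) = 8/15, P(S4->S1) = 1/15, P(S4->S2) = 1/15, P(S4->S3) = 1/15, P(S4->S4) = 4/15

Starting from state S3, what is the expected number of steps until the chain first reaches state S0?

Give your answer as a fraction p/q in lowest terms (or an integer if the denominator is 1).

Answer: 13430/3543

Derivation:
Let h_i = expected steps to first reach S0 from state i.
Boundary: h_S0 = 0.
First-step equations for the other states:
  h_S1 = 1 + 1/5*h_S0 + 2/5*h_S1 + 1/15*h_S2 + 4/15*h_S3 + 1/15*h_S4
  h_S2 = 1 + 1/15*h_S0 + 3/5*h_S1 + 1/5*h_S2 + 1/15*h_S3 + 1/15*h_S4
  h_S3 = 1 + 2/15*h_S0 + 1/15*h_S1 + 2/15*h_S2 + 2/15*h_S3 + 8/15*h_S4
  h_S4 = 1 + 8/15*h_S0 + 1/15*h_S1 + 1/15*h_S2 + 1/15*h_S3 + 4/15*h_S4

Substituting h_S0 = 0 and rearranging gives the linear system (I - Q) h = 1:
  [3/5, -1/15, -4/15, -1/15] . (h_S1, h_S2, h_S3, h_S4) = 1
  [-3/5, 4/5, -1/15, -1/15] . (h_S1, h_S2, h_S3, h_S4) = 1
  [-1/15, -2/15, 13/15, -8/15] . (h_S1, h_S2, h_S3, h_S4) = 1
  [-1/15, -1/15, -1/15, 11/15] . (h_S1, h_S2, h_S3, h_S4) = 1

Solving yields:
  h_S1 = 4935/1181
  h_S2 = 5800/1181
  h_S3 = 13430/3543
  h_S4 = 8980/3543

Starting state is S3, so the expected hitting time is h_S3 = 13430/3543.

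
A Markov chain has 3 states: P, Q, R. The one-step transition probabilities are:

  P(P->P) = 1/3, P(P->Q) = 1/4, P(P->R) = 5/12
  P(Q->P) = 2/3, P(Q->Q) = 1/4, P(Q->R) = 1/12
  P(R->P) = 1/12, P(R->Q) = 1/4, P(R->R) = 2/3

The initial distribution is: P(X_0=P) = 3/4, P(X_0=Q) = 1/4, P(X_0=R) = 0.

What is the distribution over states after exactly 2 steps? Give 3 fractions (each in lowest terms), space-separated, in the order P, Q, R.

Answer: 1/3 1/4 5/12

Derivation:
Propagating the distribution step by step (d_{t+1} = d_t * P):
d_0 = (P=3/4, Q=1/4, R=0)
  d_1[P] = 3/4*1/3 + 1/4*2/3 + 0*1/12 = 5/12
  d_1[Q] = 3/4*1/4 + 1/4*1/4 + 0*1/4 = 1/4
  d_1[R] = 3/4*5/12 + 1/4*1/12 + 0*2/3 = 1/3
d_1 = (P=5/12, Q=1/4, R=1/3)
  d_2[P] = 5/12*1/3 + 1/4*2/3 + 1/3*1/12 = 1/3
  d_2[Q] = 5/12*1/4 + 1/4*1/4 + 1/3*1/4 = 1/4
  d_2[R] = 5/12*5/12 + 1/4*1/12 + 1/3*2/3 = 5/12
d_2 = (P=1/3, Q=1/4, R=5/12)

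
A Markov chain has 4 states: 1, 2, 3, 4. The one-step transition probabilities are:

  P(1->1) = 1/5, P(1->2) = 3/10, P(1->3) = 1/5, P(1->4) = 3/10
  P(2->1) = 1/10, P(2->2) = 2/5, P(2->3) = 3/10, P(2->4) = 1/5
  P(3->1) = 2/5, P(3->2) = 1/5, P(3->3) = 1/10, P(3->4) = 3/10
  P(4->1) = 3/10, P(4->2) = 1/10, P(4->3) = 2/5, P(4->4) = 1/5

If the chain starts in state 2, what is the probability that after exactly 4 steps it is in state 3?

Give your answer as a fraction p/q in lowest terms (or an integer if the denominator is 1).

Computing P^4 by repeated multiplication:
P^1 =
  1: [1/5, 3/10, 1/5, 3/10]
  2: [1/10, 2/5, 3/10, 1/5]
  3: [2/5, 1/5, 1/10, 3/10]
  4: [3/10, 1/10, 2/5, 1/5]
P^2 =
  1: [6/25, 1/4, 27/100, 6/25]
  2: [6/25, 27/100, 1/4, 6/25]
  3: [23/100, 1/4, 27/100, 1/4]
  4: [29/100, 23/100, 21/100, 27/100]
P^3 =
  1: [253/1000, 1/4, 123/500, 251/1000]
  2: [247/1000, 127/500, 1/4, 249/1000]
  3: [127/500, 31/125, 31/125, 1/4]
  4: [123/500, 31/125, 32/125, 1/4]
P^4 =
  1: [2493/10000, 1251/5000, 1253/5000, 2499/10000]
  2: [499/2000, 1253/5000, 1251/5000, 2497/10000]
  3: [1249/5000, 1/4, 1/4, 1251/5000]
  4: [1257/5000, 623/2500, 623/2500, 1251/5000]

(P^4)[2 -> 3] = 1251/5000

Answer: 1251/5000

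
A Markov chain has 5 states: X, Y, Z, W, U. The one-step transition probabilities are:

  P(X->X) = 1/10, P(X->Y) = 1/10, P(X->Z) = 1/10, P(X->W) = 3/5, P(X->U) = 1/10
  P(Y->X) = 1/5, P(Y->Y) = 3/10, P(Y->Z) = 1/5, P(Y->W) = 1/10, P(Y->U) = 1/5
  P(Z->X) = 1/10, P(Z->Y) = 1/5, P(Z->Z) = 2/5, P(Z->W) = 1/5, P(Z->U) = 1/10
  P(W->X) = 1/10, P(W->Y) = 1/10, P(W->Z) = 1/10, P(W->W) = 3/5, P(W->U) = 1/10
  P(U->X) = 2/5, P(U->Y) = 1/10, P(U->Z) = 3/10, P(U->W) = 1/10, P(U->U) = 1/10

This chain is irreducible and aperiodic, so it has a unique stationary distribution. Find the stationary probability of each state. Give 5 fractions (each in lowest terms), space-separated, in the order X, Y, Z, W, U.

The stationary distribution satisfies pi = pi * P, i.e.:
  pi_X = 1/10*pi_X + 1/5*pi_Y + 1/10*pi_Z + 1/10*pi_W + 2/5*pi_U
  pi_Y = 1/10*pi_X + 3/10*pi_Y + 1/5*pi_Z + 1/10*pi_W + 1/10*pi_U
  pi_Z = 1/10*pi_X + 1/5*pi_Y + 2/5*pi_Z + 1/10*pi_W + 3/10*pi_U
  pi_W = 3/5*pi_X + 1/10*pi_Y + 1/5*pi_Z + 3/5*pi_W + 1/10*pi_U
  pi_U = 1/10*pi_X + 1/5*pi_Y + 1/10*pi_Z + 1/10*pi_W + 1/10*pi_U
with normalization: pi_X + pi_Y + pi_Z + pi_W + pi_U = 1.

Using the first 4 balance equations plus normalization, the linear system A*pi = b is:
  [-9/10, 1/5, 1/10, 1/10, 2/5] . pi = 0
  [1/10, -7/10, 1/5, 1/10, 1/10] . pi = 0
  [1/10, 1/5, -3/5, 1/10, 3/10] . pi = 0
  [3/5, 1/10, 1/5, -2/5, 1/10] . pi = 0
  [1, 1, 1, 1, 1] . pi = 1

Solving yields:
  pi_X = 819/5480
  pi_Y = 41/274
  pi_Z = 27/137
  pi_W = 2131/5480
  pi_U = 63/548

Verification (pi * P):
  819/5480*1/10 + 41/274*1/5 + 27/137*1/10 + 2131/5480*1/10 + 63/548*2/5 = 819/5480 = pi_X  (ok)
  819/5480*1/10 + 41/274*3/10 + 27/137*1/5 + 2131/5480*1/10 + 63/548*1/10 = 41/274 = pi_Y  (ok)
  819/5480*1/10 + 41/274*1/5 + 27/137*2/5 + 2131/5480*1/10 + 63/548*3/10 = 27/137 = pi_Z  (ok)
  819/5480*3/5 + 41/274*1/10 + 27/137*1/5 + 2131/5480*3/5 + 63/548*1/10 = 2131/5480 = pi_W  (ok)
  819/5480*1/10 + 41/274*1/5 + 27/137*1/10 + 2131/5480*1/10 + 63/548*1/10 = 63/548 = pi_U  (ok)

Answer: 819/5480 41/274 27/137 2131/5480 63/548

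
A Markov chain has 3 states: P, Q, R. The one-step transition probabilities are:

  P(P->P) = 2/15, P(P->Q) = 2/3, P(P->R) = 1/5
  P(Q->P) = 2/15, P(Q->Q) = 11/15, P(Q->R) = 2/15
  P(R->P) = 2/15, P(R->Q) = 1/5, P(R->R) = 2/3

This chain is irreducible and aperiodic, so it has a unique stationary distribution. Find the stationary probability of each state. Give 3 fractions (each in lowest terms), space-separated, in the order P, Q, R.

Answer: 2/15 59/105 32/105

Derivation:
The stationary distribution satisfies pi = pi * P, i.e.:
  pi_P = 2/15*pi_P + 2/15*pi_Q + 2/15*pi_R
  pi_Q = 2/3*pi_P + 11/15*pi_Q + 1/5*pi_R
  pi_R = 1/5*pi_P + 2/15*pi_Q + 2/3*pi_R
with normalization: pi_P + pi_Q + pi_R = 1.

Using the first 2 balance equations plus normalization, the linear system A*pi = b is:
  [-13/15, 2/15, 2/15] . pi = 0
  [2/3, -4/15, 1/5] . pi = 0
  [1, 1, 1] . pi = 1

Solving yields:
  pi_P = 2/15
  pi_Q = 59/105
  pi_R = 32/105

Verification (pi * P):
  2/15*2/15 + 59/105*2/15 + 32/105*2/15 = 2/15 = pi_P  (ok)
  2/15*2/3 + 59/105*11/15 + 32/105*1/5 = 59/105 = pi_Q  (ok)
  2/15*1/5 + 59/105*2/15 + 32/105*2/3 = 32/105 = pi_R  (ok)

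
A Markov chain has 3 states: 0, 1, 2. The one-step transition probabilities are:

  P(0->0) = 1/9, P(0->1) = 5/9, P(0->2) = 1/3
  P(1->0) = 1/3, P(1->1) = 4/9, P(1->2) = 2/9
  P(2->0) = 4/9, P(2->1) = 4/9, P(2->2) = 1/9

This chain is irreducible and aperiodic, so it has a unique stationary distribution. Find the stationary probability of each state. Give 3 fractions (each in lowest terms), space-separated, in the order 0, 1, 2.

The stationary distribution satisfies pi = pi * P, i.e.:
  pi_0 = 1/9*pi_0 + 1/3*pi_1 + 4/9*pi_2
  pi_1 = 5/9*pi_0 + 4/9*pi_1 + 4/9*pi_2
  pi_2 = 1/3*pi_0 + 2/9*pi_1 + 1/9*pi_2
with normalization: pi_0 + pi_1 + pi_2 = 1.

Using the first 2 balance equations plus normalization, the linear system A*pi = b is:
  [-8/9, 1/3, 4/9] . pi = 0
  [5/9, -5/9, 4/9] . pi = 0
  [1, 1, 1] . pi = 1

Solving yields:
  pi_0 = 32/109
  pi_1 = 52/109
  pi_2 = 25/109

Verification (pi * P):
  32/109*1/9 + 52/109*1/3 + 25/109*4/9 = 32/109 = pi_0  (ok)
  32/109*5/9 + 52/109*4/9 + 25/109*4/9 = 52/109 = pi_1  (ok)
  32/109*1/3 + 52/109*2/9 + 25/109*1/9 = 25/109 = pi_2  (ok)

Answer: 32/109 52/109 25/109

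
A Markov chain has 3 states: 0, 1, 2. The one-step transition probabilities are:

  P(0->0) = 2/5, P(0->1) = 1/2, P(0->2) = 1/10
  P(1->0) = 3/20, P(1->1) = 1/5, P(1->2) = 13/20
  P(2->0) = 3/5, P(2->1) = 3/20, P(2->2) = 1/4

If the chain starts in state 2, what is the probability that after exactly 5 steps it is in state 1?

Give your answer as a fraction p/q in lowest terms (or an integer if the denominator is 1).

Answer: 961719/3200000

Derivation:
Computing P^5 by repeated multiplication:
P^1 =
  0: [2/5, 1/2, 1/10]
  1: [3/20, 1/5, 13/20]
  2: [3/5, 3/20, 1/4]
P^2 =
  0: [59/200, 63/200, 39/100]
  1: [12/25, 17/80, 123/400]
  2: [33/80, 147/400, 11/50]
P^3 =
  0: [1597/4000, 269/1000, 1327/4000]
  1: [3267/8000, 2629/8000, 263/1000]
  2: [2817/8000, 1251/4000, 2681/8000]
P^4 =
  0: [3991/10000, 4851/16000, 23817/80000]
  1: [59271/160000, 24749/80000, 51231/160000]
  2: [31107/80000, 46221/160000, 10313/32000]
P^5 =
  0: [613993/1600000, 487751/1600000, 31141/100000]
  1: [618717/1600000, 188879/640000, 1018171/3200000]
  2: [251031/640000, 961719/3200000, 491563/1600000]

(P^5)[2 -> 1] = 961719/3200000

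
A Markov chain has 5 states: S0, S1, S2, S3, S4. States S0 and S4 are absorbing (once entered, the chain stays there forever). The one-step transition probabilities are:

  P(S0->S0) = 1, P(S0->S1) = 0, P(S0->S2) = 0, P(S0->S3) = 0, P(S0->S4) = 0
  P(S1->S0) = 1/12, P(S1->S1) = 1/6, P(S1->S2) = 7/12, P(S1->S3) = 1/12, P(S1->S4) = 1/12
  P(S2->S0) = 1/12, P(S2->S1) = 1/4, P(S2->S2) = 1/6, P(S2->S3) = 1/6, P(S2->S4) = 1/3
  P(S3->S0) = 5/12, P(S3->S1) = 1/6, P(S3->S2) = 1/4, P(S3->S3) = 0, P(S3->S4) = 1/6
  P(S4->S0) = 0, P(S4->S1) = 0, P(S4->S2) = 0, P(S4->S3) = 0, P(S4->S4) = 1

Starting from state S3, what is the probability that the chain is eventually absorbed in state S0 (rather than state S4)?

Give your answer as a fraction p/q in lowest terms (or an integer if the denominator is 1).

Let a_i = P(absorbed in S0 | start in state i).
Boundary conditions: a_S0 = 1, a_S4 = 0.
For each transient state i, a_i = sum_j P(i->j) * a_j:
  a_S1 = 1/12*a_S0 + 1/6*a_S1 + 7/12*a_S2 + 1/12*a_S3 + 1/12*a_S4
  a_S2 = 1/12*a_S0 + 1/4*a_S1 + 1/6*a_S2 + 1/6*a_S3 + 1/3*a_S4
  a_S3 = 5/12*a_S0 + 1/6*a_S1 + 1/4*a_S2 + 0*a_S3 + 1/6*a_S4

Substituting a_S0 = 1 and a_S4 = 0, rearrange to (I - Q) a = r where r[i] = P(i -> S0):
  [5/6, -7/12, -1/12] . (a_S1, a_S2, a_S3) = 1/12
  [-1/4, 5/6, -1/6] . (a_S1, a_S2, a_S3) = 1/12
  [-1/6, -1/4, 1] . (a_S1, a_S2, a_S3) = 5/12

Solving yields:
  a_S1 = 107/277
  a_S2 = 91/277
  a_S3 = 156/277

Starting state is S3, so the absorption probability is a_S3 = 156/277.

Answer: 156/277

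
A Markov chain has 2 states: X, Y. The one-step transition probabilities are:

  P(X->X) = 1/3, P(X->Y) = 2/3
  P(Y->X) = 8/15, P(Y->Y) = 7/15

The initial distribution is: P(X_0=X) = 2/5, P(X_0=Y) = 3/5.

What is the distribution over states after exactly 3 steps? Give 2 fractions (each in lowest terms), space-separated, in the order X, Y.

Answer: 278/625 347/625

Derivation:
Propagating the distribution step by step (d_{t+1} = d_t * P):
d_0 = (X=2/5, Y=3/5)
  d_1[X] = 2/5*1/3 + 3/5*8/15 = 34/75
  d_1[Y] = 2/5*2/3 + 3/5*7/15 = 41/75
d_1 = (X=34/75, Y=41/75)
  d_2[X] = 34/75*1/3 + 41/75*8/15 = 166/375
  d_2[Y] = 34/75*2/3 + 41/75*7/15 = 209/375
d_2 = (X=166/375, Y=209/375)
  d_3[X] = 166/375*1/3 + 209/375*8/15 = 278/625
  d_3[Y] = 166/375*2/3 + 209/375*7/15 = 347/625
d_3 = (X=278/625, Y=347/625)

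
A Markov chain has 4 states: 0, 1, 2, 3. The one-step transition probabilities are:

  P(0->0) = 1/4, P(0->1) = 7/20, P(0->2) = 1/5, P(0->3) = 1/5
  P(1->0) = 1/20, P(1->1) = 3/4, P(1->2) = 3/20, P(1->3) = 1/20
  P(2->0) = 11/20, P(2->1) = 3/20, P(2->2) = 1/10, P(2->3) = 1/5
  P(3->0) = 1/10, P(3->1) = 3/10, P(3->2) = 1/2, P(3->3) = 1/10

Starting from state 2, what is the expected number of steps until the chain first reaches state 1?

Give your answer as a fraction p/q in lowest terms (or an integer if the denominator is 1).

Answer: 2860/713

Derivation:
Let h_i = expected steps to first reach 1 from state i.
Boundary: h_1 = 0.
First-step equations for the other states:
  h_0 = 1 + 1/4*h_0 + 7/20*h_1 + 1/5*h_2 + 1/5*h_3
  h_2 = 1 + 11/20*h_0 + 3/20*h_1 + 1/10*h_2 + 1/5*h_3
  h_3 = 1 + 1/10*h_0 + 3/10*h_1 + 1/2*h_2 + 1/10*h_3

Substituting h_1 = 0 and rearranging gives the linear system (I - Q) h = 1:
  [3/4, -1/5, -1/5] . (h_0, h_2, h_3) = 1
  [-11/20, 9/10, -1/5] . (h_0, h_2, h_3) = 1
  [-1/10, -1/2, 9/10] . (h_0, h_2, h_3) = 1

Solving yields:
  h_0 = 2420/713
  h_2 = 2860/713
  h_3 = 2650/713

Starting state is 2, so the expected hitting time is h_2 = 2860/713.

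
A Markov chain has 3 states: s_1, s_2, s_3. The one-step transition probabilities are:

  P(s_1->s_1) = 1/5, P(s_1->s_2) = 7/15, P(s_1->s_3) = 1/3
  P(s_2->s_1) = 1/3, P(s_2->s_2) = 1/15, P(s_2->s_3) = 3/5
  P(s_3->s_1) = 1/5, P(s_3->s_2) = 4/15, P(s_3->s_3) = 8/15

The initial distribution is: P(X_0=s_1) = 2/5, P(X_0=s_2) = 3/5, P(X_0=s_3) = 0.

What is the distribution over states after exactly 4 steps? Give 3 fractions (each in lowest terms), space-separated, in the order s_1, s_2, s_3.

Propagating the distribution step by step (d_{t+1} = d_t * P):
d_0 = (s_1=2/5, s_2=3/5, s_3=0)
  d_1[s_1] = 2/5*1/5 + 3/5*1/3 + 0*1/5 = 7/25
  d_1[s_2] = 2/5*7/15 + 3/5*1/15 + 0*4/15 = 17/75
  d_1[s_3] = 2/5*1/3 + 3/5*3/5 + 0*8/15 = 37/75
d_1 = (s_1=7/25, s_2=17/75, s_3=37/75)
  d_2[s_1] = 7/25*1/5 + 17/75*1/3 + 37/75*1/5 = 259/1125
  d_2[s_2] = 7/25*7/15 + 17/75*1/15 + 37/75*4/15 = 104/375
  d_2[s_3] = 7/25*1/3 + 17/75*3/5 + 37/75*8/15 = 554/1125
d_2 = (s_1=259/1125, s_2=104/375, s_3=554/1125)
  d_3[s_1] = 259/1125*1/5 + 104/375*1/3 + 554/1125*1/5 = 1333/5625
  d_3[s_2] = 259/1125*7/15 + 104/375*1/15 + 554/1125*4/15 = 1447/5625
  d_3[s_3] = 259/1125*1/3 + 104/375*3/5 + 554/1125*8/15 = 569/1125
d_3 = (s_1=1333/5625, s_2=1447/5625, s_3=569/1125)
  d_4[s_1] = 1333/5625*1/5 + 1447/5625*1/3 + 569/1125*1/5 = 19769/84375
  d_4[s_2] = 1333/5625*7/15 + 1447/5625*1/15 + 569/1125*4/15 = 2462/9375
  d_4[s_3] = 1333/5625*1/3 + 1447/5625*3/5 + 569/1125*8/15 = 42448/84375
d_4 = (s_1=19769/84375, s_2=2462/9375, s_3=42448/84375)

Answer: 19769/84375 2462/9375 42448/84375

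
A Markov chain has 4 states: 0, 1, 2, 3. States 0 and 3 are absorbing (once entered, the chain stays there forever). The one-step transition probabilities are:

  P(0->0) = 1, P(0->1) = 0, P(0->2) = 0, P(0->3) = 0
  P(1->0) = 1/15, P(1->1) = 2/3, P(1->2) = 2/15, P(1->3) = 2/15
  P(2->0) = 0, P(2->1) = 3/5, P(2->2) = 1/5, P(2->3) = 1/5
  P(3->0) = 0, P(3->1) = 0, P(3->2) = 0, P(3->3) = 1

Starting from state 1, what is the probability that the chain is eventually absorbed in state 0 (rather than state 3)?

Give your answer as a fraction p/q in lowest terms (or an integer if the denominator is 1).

Let a_i = P(absorbed in 0 | start in state i).
Boundary conditions: a_0 = 1, a_3 = 0.
For each transient state i, a_i = sum_j P(i->j) * a_j:
  a_1 = 1/15*a_0 + 2/3*a_1 + 2/15*a_2 + 2/15*a_3
  a_2 = 0*a_0 + 3/5*a_1 + 1/5*a_2 + 1/5*a_3

Substituting a_0 = 1 and a_3 = 0, rearrange to (I - Q) a = r where r[i] = P(i -> 0):
  [1/3, -2/15] . (a_1, a_2) = 1/15
  [-3/5, 4/5] . (a_1, a_2) = 0

Solving yields:
  a_1 = 2/7
  a_2 = 3/14

Starting state is 1, so the absorption probability is a_1 = 2/7.

Answer: 2/7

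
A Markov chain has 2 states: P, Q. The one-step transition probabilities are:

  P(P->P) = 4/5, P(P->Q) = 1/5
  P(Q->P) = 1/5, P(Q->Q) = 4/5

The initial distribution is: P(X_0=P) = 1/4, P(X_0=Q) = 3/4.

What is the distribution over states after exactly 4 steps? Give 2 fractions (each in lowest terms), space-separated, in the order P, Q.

Propagating the distribution step by step (d_{t+1} = d_t * P):
d_0 = (P=1/4, Q=3/4)
  d_1[P] = 1/4*4/5 + 3/4*1/5 = 7/20
  d_1[Q] = 1/4*1/5 + 3/4*4/5 = 13/20
d_1 = (P=7/20, Q=13/20)
  d_2[P] = 7/20*4/5 + 13/20*1/5 = 41/100
  d_2[Q] = 7/20*1/5 + 13/20*4/5 = 59/100
d_2 = (P=41/100, Q=59/100)
  d_3[P] = 41/100*4/5 + 59/100*1/5 = 223/500
  d_3[Q] = 41/100*1/5 + 59/100*4/5 = 277/500
d_3 = (P=223/500, Q=277/500)
  d_4[P] = 223/500*4/5 + 277/500*1/5 = 1169/2500
  d_4[Q] = 223/500*1/5 + 277/500*4/5 = 1331/2500
d_4 = (P=1169/2500, Q=1331/2500)

Answer: 1169/2500 1331/2500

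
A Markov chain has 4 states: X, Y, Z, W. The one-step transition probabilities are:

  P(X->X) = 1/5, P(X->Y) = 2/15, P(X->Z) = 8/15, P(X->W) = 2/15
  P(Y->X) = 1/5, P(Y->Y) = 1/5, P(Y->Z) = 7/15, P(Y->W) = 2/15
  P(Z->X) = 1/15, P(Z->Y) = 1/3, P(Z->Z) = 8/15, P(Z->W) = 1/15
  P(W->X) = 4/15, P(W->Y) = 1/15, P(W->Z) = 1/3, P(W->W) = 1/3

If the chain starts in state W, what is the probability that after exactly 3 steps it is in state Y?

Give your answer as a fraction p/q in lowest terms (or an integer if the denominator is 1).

Computing P^3 by repeated multiplication:
P^1 =
  X: [1/5, 2/15, 8/15, 2/15]
  Y: [1/5, 1/5, 7/15, 2/15]
  Z: [1/15, 1/3, 8/15, 1/15]
  W: [4/15, 1/15, 1/3, 1/3]
P^2 =
  X: [31/225, 6/25, 112/225, 28/225]
  Y: [11/75, 52/225, 37/75, 29/225]
  Z: [2/15, 58/225, 112/225, 1/9]
  W: [8/45, 41/225, 104/225, 8/45]
P^3 =
  X: [479/3375, 812/3375, 554/1125, 422/3375]
  Y: [482/3375, 806/3375, 1661/3375, 142/1125]
  Z: [476/3375, 91/375, 1667/3375, 413/3375]
  W: [169/1125, 763/3375, 1639/3375, 466/3375]

(P^3)[W -> Y] = 763/3375

Answer: 763/3375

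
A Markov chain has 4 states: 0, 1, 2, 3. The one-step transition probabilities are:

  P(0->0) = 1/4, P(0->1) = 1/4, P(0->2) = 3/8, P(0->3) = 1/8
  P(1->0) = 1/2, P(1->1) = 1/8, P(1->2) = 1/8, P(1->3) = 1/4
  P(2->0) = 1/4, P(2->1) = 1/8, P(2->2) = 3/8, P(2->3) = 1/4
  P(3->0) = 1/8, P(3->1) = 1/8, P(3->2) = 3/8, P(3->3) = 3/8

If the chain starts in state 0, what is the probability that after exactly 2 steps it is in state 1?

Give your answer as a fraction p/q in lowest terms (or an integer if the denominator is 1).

Computing P^2 by repeated multiplication:
P^1 =
  0: [1/4, 1/4, 3/8, 1/8]
  1: [1/2, 1/8, 1/8, 1/4]
  2: [1/4, 1/8, 3/8, 1/4]
  3: [1/8, 1/8, 3/8, 3/8]
P^2 =
  0: [19/64, 5/32, 5/16, 15/64]
  1: [1/4, 3/16, 11/32, 7/32]
  2: [1/4, 5/32, 11/32, 1/4]
  3: [15/64, 9/64, 11/32, 9/32]

(P^2)[0 -> 1] = 5/32

Answer: 5/32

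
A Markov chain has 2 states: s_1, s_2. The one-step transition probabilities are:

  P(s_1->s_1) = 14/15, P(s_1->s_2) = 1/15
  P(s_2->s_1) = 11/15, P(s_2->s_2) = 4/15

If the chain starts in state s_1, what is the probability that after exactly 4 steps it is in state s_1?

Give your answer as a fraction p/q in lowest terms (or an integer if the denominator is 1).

Answer: 573/625

Derivation:
Computing P^4 by repeated multiplication:
P^1 =
  s_1: [14/15, 1/15]
  s_2: [11/15, 4/15]
P^2 =
  s_1: [23/25, 2/25]
  s_2: [22/25, 3/25]
P^3 =
  s_1: [344/375, 31/375]
  s_2: [341/375, 34/375]
P^4 =
  s_1: [573/625, 52/625]
  s_2: [572/625, 53/625]

(P^4)[s_1 -> s_1] = 573/625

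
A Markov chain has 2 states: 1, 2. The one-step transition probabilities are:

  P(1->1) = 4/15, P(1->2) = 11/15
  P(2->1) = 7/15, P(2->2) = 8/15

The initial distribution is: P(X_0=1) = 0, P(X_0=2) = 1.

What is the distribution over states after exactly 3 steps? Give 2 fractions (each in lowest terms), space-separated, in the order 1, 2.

Answer: 49/125 76/125

Derivation:
Propagating the distribution step by step (d_{t+1} = d_t * P):
d_0 = (1=0, 2=1)
  d_1[1] = 0*4/15 + 1*7/15 = 7/15
  d_1[2] = 0*11/15 + 1*8/15 = 8/15
d_1 = (1=7/15, 2=8/15)
  d_2[1] = 7/15*4/15 + 8/15*7/15 = 28/75
  d_2[2] = 7/15*11/15 + 8/15*8/15 = 47/75
d_2 = (1=28/75, 2=47/75)
  d_3[1] = 28/75*4/15 + 47/75*7/15 = 49/125
  d_3[2] = 28/75*11/15 + 47/75*8/15 = 76/125
d_3 = (1=49/125, 2=76/125)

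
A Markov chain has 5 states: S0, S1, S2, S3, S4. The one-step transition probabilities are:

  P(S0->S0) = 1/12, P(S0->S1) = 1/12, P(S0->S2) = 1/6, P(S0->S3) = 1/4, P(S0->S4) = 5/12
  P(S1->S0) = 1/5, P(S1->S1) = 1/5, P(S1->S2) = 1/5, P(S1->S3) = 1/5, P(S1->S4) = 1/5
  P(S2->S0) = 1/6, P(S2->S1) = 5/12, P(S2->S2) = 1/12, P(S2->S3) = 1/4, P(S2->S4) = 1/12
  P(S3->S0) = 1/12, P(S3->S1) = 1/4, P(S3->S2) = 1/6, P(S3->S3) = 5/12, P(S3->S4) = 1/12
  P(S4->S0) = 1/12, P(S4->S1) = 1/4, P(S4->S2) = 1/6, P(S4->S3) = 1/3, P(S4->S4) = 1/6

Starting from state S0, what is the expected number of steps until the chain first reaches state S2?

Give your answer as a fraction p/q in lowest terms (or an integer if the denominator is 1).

Let h_i = expected steps to first reach S2 from state i.
Boundary: h_S2 = 0.
First-step equations for the other states:
  h_S0 = 1 + 1/12*h_S0 + 1/12*h_S1 + 1/6*h_S2 + 1/4*h_S3 + 5/12*h_S4
  h_S1 = 1 + 1/5*h_S0 + 1/5*h_S1 + 1/5*h_S2 + 1/5*h_S3 + 1/5*h_S4
  h_S3 = 1 + 1/12*h_S0 + 1/4*h_S1 + 1/6*h_S2 + 5/12*h_S3 + 1/12*h_S4
  h_S4 = 1 + 1/12*h_S0 + 1/4*h_S1 + 1/6*h_S2 + 1/3*h_S3 + 1/6*h_S4

Substituting h_S2 = 0 and rearranging gives the linear system (I - Q) h = 1:
  [11/12, -1/12, -1/4, -5/12] . (h_S0, h_S1, h_S3, h_S4) = 1
  [-1/5, 4/5, -1/5, -1/5] . (h_S0, h_S1, h_S3, h_S4) = 1
  [-1/12, -1/4, 7/12, -1/12] . (h_S0, h_S1, h_S3, h_S4) = 1
  [-1/12, -1/4, -1/3, 5/6] . (h_S0, h_S1, h_S3, h_S4) = 1

Solving yields:
  h_S0 = 387/67
  h_S1 = 373/67
  h_S3 = 385/67
  h_S4 = 385/67

Starting state is S0, so the expected hitting time is h_S0 = 387/67.

Answer: 387/67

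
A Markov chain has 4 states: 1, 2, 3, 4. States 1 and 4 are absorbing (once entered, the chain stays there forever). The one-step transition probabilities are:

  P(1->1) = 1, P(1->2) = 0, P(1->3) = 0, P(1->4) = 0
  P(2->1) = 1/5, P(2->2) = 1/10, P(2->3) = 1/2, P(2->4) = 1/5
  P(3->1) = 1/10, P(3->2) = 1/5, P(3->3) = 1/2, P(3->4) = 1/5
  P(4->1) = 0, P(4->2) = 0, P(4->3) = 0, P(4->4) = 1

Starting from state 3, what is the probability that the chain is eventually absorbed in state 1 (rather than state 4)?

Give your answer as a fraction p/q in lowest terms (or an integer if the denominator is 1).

Answer: 13/35

Derivation:
Let a_i = P(absorbed in 1 | start in state i).
Boundary conditions: a_1 = 1, a_4 = 0.
For each transient state i, a_i = sum_j P(i->j) * a_j:
  a_2 = 1/5*a_1 + 1/10*a_2 + 1/2*a_3 + 1/5*a_4
  a_3 = 1/10*a_1 + 1/5*a_2 + 1/2*a_3 + 1/5*a_4

Substituting a_1 = 1 and a_4 = 0, rearrange to (I - Q) a = r where r[i] = P(i -> 1):
  [9/10, -1/2] . (a_2, a_3) = 1/5
  [-1/5, 1/2] . (a_2, a_3) = 1/10

Solving yields:
  a_2 = 3/7
  a_3 = 13/35

Starting state is 3, so the absorption probability is a_3 = 13/35.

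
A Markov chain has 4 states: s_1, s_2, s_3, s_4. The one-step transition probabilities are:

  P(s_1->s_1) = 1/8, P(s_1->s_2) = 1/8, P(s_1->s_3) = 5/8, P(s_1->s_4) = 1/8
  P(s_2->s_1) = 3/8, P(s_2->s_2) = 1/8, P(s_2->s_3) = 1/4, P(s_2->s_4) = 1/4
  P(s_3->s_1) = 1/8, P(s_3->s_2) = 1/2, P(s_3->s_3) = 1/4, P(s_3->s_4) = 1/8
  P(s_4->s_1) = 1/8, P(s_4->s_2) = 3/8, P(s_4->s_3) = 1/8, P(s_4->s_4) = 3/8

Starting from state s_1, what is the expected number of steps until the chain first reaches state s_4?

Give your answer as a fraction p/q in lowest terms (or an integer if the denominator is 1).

Answer: 776/123

Derivation:
Let h_i = expected steps to first reach s_4 from state i.
Boundary: h_s_4 = 0.
First-step equations for the other states:
  h_s_1 = 1 + 1/8*h_s_1 + 1/8*h_s_2 + 5/8*h_s_3 + 1/8*h_s_4
  h_s_2 = 1 + 3/8*h_s_1 + 1/8*h_s_2 + 1/4*h_s_3 + 1/4*h_s_4
  h_s_3 = 1 + 1/8*h_s_1 + 1/2*h_s_2 + 1/4*h_s_3 + 1/8*h_s_4

Substituting h_s_4 = 0 and rearranging gives the linear system (I - Q) h = 1:
  [7/8, -1/8, -5/8] . (h_s_1, h_s_2, h_s_3) = 1
  [-3/8, 7/8, -1/4] . (h_s_1, h_s_2, h_s_3) = 1
  [-1/8, -1/2, 3/4] . (h_s_1, h_s_2, h_s_3) = 1

Solving yields:
  h_s_1 = 776/123
  h_s_2 = 688/123
  h_s_3 = 752/123

Starting state is s_1, so the expected hitting time is h_s_1 = 776/123.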